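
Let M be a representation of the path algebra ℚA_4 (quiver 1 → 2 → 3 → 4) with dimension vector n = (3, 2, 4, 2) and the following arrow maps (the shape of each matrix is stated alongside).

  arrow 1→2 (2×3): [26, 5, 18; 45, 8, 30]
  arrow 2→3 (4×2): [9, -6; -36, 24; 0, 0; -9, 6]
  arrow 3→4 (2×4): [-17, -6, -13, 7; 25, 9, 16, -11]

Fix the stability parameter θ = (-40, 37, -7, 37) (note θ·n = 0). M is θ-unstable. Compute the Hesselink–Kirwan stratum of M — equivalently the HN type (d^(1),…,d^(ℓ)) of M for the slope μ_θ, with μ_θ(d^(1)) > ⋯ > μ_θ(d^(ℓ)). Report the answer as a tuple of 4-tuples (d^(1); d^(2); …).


Interval decomposition of M: I[1,1], I[1,2], I[1,3], I[3,3], I[3,4]^2.
HN type (ℓ=4): μ^(1)=37; μ^(2)=15; μ^(3)=-7; μ^(4)=-40

((0, 1, 0, 2); (0, 1, 1, 0); (0, 0, 3, 0); (3, 0, 0, 0))


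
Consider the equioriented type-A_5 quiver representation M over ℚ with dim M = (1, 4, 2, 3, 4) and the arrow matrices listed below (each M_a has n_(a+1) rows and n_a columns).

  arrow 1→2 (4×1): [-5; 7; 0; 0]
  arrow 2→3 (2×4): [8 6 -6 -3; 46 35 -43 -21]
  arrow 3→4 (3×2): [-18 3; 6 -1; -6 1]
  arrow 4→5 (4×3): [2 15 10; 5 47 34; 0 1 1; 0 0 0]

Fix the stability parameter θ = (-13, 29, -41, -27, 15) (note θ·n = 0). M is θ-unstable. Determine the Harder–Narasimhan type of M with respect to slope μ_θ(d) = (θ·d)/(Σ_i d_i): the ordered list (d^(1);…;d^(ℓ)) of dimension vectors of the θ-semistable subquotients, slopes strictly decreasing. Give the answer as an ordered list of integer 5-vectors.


Via rank(M_{q-1}∘⋯∘M_p): M ≅ I[1,5], I[2,2]^2, I[2,3], I[4,5]^2, I[5,5].
μ_θ-semistable layers: μ^(1)=29; μ^(2)=15; μ^(3)=-6; μ^(4)=-13; μ^(5)=-27

((0, 2, 0, 0, 0); (0, 0, 0, 0, 4); (0, 1, 1, 0, 0); (1, 1, 1, 1, 0); (0, 0, 0, 2, 0))


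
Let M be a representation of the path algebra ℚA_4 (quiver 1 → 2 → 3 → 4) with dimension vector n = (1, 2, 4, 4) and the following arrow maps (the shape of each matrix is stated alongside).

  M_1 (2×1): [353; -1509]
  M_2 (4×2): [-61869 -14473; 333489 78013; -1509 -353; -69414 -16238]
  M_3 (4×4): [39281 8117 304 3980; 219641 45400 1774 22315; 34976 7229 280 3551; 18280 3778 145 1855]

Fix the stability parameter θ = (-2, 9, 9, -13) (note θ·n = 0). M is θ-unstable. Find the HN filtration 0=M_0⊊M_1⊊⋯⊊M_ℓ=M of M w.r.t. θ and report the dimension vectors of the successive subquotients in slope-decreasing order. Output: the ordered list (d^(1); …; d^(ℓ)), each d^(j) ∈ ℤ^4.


Barcode: M ≅ I[1,2], I[2,4], I[3,3], I[3,4]^2, I[4,4]. HN layers by μ_θ (4 steps, strictly decreasing):
  μ^(1)=9; μ^(2)=5/3; μ^(3)=-2; μ^(4)=-13

((0, 1, 1, 0); (0, 1, 1, 1); (1, 0, 2, 2); (0, 0, 0, 1))


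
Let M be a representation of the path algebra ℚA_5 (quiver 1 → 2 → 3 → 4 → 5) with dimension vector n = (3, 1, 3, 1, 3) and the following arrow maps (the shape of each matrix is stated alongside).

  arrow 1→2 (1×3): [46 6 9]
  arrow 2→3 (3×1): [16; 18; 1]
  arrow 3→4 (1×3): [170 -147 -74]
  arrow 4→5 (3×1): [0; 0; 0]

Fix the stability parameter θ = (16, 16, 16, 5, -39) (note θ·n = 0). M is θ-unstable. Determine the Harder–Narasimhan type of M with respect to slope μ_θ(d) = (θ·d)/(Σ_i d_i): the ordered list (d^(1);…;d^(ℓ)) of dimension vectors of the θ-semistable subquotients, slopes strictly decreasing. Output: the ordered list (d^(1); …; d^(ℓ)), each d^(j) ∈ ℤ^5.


Via rank(M_{q-1}∘⋯∘M_p): M ≅ I[1,1]^2, I[1,3], I[3,3], I[3,4], I[5,5]^3.
μ_θ-semistable layers: μ^(1)=16; μ^(2)=21/2; μ^(3)=-39

((3, 1, 2, 0, 0); (0, 0, 1, 1, 0); (0, 0, 0, 0, 3))


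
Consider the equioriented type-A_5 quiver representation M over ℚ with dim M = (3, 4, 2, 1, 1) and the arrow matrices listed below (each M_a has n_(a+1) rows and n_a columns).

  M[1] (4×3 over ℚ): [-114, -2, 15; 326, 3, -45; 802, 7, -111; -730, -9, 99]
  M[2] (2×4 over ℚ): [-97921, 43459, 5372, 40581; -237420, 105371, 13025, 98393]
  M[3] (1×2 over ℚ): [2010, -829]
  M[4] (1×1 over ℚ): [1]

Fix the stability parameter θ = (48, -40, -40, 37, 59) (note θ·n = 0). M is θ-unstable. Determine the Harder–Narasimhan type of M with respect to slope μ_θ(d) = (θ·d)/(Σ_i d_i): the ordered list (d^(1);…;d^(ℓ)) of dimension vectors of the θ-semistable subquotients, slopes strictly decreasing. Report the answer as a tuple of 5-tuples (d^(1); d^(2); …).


Via rank(M_{q-1}∘⋯∘M_p): M ≅ I[1,1], I[1,3], I[1,5], I[2,2]^2.
μ_θ-semistable layers: μ^(1)=59; μ^(2)=48; μ^(3)=37; μ^(4)=-32/3; μ^(5)=-40

((0, 0, 0, 0, 1); (1, 0, 0, 0, 0); (0, 0, 0, 1, 0); (2, 2, 2, 0, 0); (0, 2, 0, 0, 0))


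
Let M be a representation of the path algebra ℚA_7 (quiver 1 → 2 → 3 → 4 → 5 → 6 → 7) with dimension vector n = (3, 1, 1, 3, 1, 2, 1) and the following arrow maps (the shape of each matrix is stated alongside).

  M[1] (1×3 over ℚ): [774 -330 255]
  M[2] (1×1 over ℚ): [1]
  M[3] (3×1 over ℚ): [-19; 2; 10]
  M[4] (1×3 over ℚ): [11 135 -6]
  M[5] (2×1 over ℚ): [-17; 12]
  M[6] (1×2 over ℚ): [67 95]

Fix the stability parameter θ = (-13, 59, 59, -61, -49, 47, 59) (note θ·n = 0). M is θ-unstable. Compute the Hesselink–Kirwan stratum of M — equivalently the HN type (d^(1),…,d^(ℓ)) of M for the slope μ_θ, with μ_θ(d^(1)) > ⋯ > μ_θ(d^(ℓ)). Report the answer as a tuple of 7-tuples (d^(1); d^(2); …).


Interval decomposition of M: I[1,1]^2, I[1,7], I[4,4]^2, I[6,6].
HN type (ℓ=5): μ^(1)=59; μ^(2)=47; μ^(3)=2; μ^(4)=-13; μ^(5)=-61

((0, 0, 0, 0, 0, 0, 1); (0, 0, 0, 0, 0, 2, 0); (0, 1, 1, 1, 1, 0, 0); (3, 0, 0, 0, 0, 0, 0); (0, 0, 0, 2, 0, 0, 0))


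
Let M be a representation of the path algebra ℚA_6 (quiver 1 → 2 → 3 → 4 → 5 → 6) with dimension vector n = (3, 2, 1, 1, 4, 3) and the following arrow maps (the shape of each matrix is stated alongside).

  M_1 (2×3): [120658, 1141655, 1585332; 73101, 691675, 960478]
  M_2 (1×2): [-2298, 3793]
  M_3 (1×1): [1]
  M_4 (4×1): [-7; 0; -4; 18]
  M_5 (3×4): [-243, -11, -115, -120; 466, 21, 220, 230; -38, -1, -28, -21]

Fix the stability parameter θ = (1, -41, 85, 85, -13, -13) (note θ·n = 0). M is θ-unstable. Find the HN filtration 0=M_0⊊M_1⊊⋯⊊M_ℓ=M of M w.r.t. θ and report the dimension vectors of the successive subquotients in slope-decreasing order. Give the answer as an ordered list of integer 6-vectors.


Interval decomposition of M: I[1,1], I[1,2], I[1,6], I[5,5], I[5,6]^2.
HN type (ℓ=4): μ^(1)=36; μ^(2)=1; μ^(3)=-13; μ^(4)=-20

((0, 0, 1, 1, 1, 1); (1, 0, 0, 0, 0, 0); (0, 0, 0, 0, 3, 2); (2, 2, 0, 0, 0, 0))


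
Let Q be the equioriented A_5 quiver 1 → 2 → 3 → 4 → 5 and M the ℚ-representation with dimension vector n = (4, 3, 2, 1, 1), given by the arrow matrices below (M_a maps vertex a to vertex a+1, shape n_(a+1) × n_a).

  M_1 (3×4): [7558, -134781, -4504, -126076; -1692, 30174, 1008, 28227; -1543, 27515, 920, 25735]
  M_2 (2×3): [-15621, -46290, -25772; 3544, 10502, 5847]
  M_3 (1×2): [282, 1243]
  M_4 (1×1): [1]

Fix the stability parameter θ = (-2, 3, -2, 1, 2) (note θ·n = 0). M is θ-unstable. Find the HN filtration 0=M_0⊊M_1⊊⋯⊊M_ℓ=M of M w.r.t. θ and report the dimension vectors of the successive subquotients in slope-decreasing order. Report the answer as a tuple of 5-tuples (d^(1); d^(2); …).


Interval decomposition of M: I[1,1], I[1,2], I[1,3], I[1,5].
HN type (ℓ=5): μ^(1)=3; μ^(2)=2; μ^(3)=1; μ^(4)=1/2; μ^(5)=-2

((0, 1, 0, 0, 0); (0, 0, 0, 0, 1); (0, 0, 0, 1, 0); (0, 2, 2, 0, 0); (4, 0, 0, 0, 0))


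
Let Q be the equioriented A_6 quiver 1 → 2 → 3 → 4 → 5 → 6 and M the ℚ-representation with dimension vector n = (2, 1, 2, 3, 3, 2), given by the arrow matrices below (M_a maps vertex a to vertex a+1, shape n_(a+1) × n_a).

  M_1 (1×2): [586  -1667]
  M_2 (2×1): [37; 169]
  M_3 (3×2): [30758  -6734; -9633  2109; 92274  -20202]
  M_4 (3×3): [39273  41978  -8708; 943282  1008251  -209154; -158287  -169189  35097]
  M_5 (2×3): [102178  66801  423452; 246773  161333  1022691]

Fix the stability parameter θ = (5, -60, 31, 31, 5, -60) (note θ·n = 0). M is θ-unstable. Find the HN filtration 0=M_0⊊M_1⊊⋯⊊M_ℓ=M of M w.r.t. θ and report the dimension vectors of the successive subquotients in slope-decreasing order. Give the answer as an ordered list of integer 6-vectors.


Via rank(M_{q-1}∘⋯∘M_p): M ≅ I[1,1], I[1,3], I[3,6], I[4,5], I[4,6].
μ_θ-semistable layers: μ^(1)=31; μ^(2)=18; μ^(3)=5; μ^(4)=7/4; μ^(5)=-8; μ^(6)=-55/2

((0, 0, 1, 0, 0, 0); (0, 0, 0, 1, 1, 0); (1, 0, 0, 0, 0, 0); (0, 0, 1, 1, 1, 1); (0, 0, 0, 1, 1, 1); (1, 1, 0, 0, 0, 0))


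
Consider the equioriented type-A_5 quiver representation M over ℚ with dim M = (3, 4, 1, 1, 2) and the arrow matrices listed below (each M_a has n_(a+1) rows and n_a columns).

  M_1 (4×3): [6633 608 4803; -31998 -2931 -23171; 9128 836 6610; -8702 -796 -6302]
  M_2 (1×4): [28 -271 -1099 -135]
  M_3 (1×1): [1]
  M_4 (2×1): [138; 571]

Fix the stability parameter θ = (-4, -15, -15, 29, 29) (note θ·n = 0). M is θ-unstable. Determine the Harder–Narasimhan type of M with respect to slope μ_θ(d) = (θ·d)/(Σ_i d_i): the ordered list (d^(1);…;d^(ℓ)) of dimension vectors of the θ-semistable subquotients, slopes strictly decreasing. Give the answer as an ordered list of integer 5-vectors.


Interval decomposition of M: I[1,2]^2, I[1,5], I[2,2], I[5,5].
HN type (ℓ=4): μ^(1)=29; μ^(2)=-19/2; μ^(3)=-34/3; μ^(4)=-15

((0, 0, 0, 1, 2); (2, 2, 0, 0, 0); (1, 1, 1, 0, 0); (0, 1, 0, 0, 0))


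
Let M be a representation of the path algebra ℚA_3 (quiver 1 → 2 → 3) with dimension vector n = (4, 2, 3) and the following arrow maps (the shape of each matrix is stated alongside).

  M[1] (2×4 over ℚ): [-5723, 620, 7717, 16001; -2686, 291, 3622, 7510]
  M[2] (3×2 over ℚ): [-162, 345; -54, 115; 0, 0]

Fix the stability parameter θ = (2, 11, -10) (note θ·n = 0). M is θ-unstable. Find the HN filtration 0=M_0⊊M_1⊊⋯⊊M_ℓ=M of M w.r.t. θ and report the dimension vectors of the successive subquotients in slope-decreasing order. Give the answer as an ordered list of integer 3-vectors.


Via rank(M_{q-1}∘⋯∘M_p): M ≅ I[1,1]^2, I[1,2], I[1,3], I[3,3]^2.
μ_θ-semistable layers: μ^(1)=11; μ^(2)=2; μ^(3)=1; μ^(4)=-10

((0, 1, 0); (3, 0, 0); (1, 1, 1); (0, 0, 2))


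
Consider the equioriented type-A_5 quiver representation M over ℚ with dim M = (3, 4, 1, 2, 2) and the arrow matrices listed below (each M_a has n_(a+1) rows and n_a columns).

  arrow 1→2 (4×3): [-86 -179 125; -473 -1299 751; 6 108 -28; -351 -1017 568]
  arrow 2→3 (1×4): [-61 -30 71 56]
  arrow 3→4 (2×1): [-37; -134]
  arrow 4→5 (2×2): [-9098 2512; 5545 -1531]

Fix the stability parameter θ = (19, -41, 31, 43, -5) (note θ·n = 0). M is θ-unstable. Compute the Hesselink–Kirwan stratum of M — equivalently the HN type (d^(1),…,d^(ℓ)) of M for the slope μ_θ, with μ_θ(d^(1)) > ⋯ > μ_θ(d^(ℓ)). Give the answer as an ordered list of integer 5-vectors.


Via rank(M_{q-1}∘⋯∘M_p): M ≅ I[1,2]^2, I[1,5], I[2,2], I[4,5].
μ_θ-semistable layers: μ^(1)=23; μ^(2)=19; μ^(3)=-11; μ^(4)=-41

((0, 0, 1, 1, 1); (0, 0, 0, 1, 1); (3, 3, 0, 0, 0); (0, 1, 0, 0, 0))


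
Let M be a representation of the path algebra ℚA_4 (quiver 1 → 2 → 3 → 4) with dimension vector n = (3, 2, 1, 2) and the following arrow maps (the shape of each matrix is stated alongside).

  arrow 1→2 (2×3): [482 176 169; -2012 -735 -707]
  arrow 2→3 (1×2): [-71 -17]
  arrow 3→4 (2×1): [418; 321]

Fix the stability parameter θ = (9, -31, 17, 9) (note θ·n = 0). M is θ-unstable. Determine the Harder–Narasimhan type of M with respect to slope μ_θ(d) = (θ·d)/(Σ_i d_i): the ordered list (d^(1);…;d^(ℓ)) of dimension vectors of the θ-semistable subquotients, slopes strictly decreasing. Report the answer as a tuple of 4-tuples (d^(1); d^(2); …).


Via rank(M_{q-1}∘⋯∘M_p): M ≅ I[1,1], I[1,2], I[1,4], I[4,4].
μ_θ-semistable layers: μ^(1)=13; μ^(2)=9; μ^(3)=-11

((0, 0, 1, 1); (1, 0, 0, 1); (2, 2, 0, 0))


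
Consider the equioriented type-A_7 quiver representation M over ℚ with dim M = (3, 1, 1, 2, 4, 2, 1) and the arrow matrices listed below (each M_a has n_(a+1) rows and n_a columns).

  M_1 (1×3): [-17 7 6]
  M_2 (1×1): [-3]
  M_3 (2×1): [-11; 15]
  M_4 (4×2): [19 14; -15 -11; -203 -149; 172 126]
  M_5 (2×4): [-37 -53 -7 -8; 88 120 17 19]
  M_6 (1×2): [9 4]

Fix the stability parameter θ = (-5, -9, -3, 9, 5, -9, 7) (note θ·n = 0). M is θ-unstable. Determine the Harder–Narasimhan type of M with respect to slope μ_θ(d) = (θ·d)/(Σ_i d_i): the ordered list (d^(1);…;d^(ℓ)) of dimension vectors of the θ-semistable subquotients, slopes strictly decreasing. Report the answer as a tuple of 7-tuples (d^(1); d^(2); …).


Interval decomposition of M: I[1,1]^2, I[1,7], I[4,6], I[5,5]^2.
HN type (ℓ=6): μ^(1)=7; μ^(2)=5; μ^(3)=5/3; μ^(4)=-3; μ^(5)=-5; μ^(6)=-7

((0, 0, 0, 0, 0, 0, 1); (0, 0, 0, 0, 2, 0, 0); (0, 0, 0, 2, 2, 2, 0); (0, 0, 1, 0, 0, 0, 0); (2, 0, 0, 0, 0, 0, 0); (1, 1, 0, 0, 0, 0, 0))


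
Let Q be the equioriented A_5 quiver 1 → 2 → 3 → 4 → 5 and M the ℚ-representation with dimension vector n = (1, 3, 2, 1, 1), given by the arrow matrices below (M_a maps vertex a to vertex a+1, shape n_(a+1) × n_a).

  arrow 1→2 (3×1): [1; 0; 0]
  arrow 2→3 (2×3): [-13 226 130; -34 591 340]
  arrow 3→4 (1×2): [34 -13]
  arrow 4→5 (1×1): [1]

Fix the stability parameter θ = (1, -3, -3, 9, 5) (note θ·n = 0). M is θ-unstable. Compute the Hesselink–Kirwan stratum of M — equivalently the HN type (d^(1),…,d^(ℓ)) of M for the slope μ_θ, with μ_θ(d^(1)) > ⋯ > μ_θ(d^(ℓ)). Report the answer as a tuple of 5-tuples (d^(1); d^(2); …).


Via rank(M_{q-1}∘⋯∘M_p): M ≅ I[1,3], I[2,2], I[2,5].
μ_θ-semistable layers: μ^(1)=7; μ^(2)=-5/3; μ^(3)=-3

((0, 0, 0, 1, 1); (1, 1, 1, 0, 0); (0, 2, 1, 0, 0))


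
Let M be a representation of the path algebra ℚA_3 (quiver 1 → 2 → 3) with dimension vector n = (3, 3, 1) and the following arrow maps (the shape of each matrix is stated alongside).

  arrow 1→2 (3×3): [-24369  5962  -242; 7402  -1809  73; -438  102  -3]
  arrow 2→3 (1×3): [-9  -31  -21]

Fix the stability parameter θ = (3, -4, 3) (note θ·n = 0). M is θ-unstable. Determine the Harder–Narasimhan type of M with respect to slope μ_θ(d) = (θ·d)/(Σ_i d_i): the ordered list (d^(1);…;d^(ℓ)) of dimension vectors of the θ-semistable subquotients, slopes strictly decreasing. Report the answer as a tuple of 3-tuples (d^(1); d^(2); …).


Interval decomposition of M: I[1,2]^2, I[1,3].
HN type (ℓ=2): μ^(1)=3; μ^(2)=-1/2

((0, 0, 1); (3, 3, 0))


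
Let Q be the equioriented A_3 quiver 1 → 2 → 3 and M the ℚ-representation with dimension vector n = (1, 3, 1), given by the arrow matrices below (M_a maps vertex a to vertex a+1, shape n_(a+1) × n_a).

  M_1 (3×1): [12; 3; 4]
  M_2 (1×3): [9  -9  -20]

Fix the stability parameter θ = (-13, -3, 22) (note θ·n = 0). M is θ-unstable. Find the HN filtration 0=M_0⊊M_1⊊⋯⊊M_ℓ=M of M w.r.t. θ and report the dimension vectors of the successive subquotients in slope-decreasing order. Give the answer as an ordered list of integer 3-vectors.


Via rank(M_{q-1}∘⋯∘M_p): M ≅ I[1,3], I[2,2]^2.
μ_θ-semistable layers: μ^(1)=22; μ^(2)=-3; μ^(3)=-13

((0, 0, 1); (0, 3, 0); (1, 0, 0))


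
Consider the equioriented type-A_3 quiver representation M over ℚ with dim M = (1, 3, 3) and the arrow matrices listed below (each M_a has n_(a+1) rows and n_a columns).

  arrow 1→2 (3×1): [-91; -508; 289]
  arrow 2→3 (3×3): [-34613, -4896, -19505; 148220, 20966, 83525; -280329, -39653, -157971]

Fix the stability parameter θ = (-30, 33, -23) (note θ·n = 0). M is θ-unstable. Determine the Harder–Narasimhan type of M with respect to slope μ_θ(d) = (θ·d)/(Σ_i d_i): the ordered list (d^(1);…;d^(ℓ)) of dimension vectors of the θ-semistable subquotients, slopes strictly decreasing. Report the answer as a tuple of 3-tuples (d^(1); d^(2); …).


Via rank(M_{q-1}∘⋯∘M_p): M ≅ I[1,3], I[2,3]^2.
μ_θ-semistable layers: μ^(1)=5; μ^(2)=-30

((0, 3, 3); (1, 0, 0))


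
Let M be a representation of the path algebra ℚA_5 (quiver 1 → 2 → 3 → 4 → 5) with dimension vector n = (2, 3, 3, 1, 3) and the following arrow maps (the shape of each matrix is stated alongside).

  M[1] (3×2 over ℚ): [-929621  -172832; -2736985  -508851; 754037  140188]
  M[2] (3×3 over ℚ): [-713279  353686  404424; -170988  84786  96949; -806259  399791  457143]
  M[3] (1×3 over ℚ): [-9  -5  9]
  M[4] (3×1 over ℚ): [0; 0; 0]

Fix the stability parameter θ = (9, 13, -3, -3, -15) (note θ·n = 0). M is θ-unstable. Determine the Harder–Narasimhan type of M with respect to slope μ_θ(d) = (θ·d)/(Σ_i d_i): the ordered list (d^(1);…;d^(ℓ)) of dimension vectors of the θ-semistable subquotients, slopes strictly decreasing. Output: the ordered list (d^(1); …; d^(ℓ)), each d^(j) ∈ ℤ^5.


Barcode: M ≅ I[1,3], I[1,4], I[2,3], I[5,5]^3. HN layers by μ_θ (4 steps, strictly decreasing):
  μ^(1)=19/3; μ^(2)=5; μ^(3)=4; μ^(4)=-15

((1, 1, 1, 0, 0); (0, 1, 1, 0, 0); (1, 1, 1, 1, 0); (0, 0, 0, 0, 3))


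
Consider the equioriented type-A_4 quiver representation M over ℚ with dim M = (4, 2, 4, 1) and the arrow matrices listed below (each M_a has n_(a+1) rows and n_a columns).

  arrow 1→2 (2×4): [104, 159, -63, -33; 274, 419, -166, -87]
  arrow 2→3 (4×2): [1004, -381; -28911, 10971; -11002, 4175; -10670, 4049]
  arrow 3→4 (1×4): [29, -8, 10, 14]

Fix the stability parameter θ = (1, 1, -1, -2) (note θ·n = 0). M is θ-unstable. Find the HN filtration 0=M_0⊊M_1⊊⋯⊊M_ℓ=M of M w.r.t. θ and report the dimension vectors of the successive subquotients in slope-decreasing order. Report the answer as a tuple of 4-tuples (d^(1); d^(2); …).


Interval decomposition of M: I[1,1]^2, I[1,3], I[1,4], I[3,3]^2.
HN type (ℓ=4): μ^(1)=1; μ^(2)=1/3; μ^(3)=-1/4; μ^(4)=-1

((2, 0, 0, 0); (1, 1, 1, 0); (1, 1, 1, 1); (0, 0, 2, 0))


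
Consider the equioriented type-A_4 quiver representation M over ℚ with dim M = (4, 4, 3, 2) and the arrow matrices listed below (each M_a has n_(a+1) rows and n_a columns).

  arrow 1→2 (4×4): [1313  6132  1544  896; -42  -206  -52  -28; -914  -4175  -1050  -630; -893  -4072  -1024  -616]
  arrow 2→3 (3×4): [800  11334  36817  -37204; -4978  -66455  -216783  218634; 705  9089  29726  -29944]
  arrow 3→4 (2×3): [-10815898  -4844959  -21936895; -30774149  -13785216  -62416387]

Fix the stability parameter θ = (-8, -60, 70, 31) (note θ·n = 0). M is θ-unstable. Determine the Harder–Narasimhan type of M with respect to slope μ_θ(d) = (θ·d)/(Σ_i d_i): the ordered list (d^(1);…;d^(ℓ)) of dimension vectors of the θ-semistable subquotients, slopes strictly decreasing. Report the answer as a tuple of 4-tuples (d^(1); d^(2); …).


Via rank(M_{q-1}∘⋯∘M_p): M ≅ I[1,1]^2, I[1,3], I[1,4], I[2,2], I[2,4].
μ_θ-semistable layers: μ^(1)=70; μ^(2)=101/2; μ^(3)=-8; μ^(4)=-34; μ^(5)=-60

((0, 0, 1, 0); (0, 0, 2, 2); (2, 0, 0, 0); (2, 2, 0, 0); (0, 2, 0, 0))


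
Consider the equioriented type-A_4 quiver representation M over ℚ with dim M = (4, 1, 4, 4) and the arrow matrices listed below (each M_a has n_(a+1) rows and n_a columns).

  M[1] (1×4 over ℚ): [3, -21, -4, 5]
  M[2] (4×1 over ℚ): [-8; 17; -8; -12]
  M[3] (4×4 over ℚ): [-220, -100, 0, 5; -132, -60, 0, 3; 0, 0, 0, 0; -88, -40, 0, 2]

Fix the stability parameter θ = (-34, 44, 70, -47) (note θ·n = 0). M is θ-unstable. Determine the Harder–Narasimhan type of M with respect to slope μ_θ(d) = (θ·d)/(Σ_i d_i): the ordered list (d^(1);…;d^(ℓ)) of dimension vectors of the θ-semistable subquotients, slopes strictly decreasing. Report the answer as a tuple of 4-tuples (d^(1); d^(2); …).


Barcode: M ≅ I[1,1]^3, I[1,3], I[3,3]^2, I[3,4], I[4,4]^3. HN layers by μ_θ (5 steps, strictly decreasing):
  μ^(1)=70; μ^(2)=44; μ^(3)=23/2; μ^(4)=-34; μ^(5)=-47

((0, 0, 3, 0); (0, 1, 0, 0); (0, 0, 1, 1); (4, 0, 0, 0); (0, 0, 0, 3))


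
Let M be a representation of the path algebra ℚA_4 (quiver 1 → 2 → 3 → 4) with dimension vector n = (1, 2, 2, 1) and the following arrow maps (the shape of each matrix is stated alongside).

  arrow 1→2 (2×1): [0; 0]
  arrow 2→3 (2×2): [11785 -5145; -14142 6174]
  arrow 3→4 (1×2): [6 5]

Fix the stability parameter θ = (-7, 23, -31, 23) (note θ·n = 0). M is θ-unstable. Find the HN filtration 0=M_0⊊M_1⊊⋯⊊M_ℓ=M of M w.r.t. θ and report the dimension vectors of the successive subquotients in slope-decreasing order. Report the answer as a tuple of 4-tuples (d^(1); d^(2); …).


Via rank(M_{q-1}∘⋯∘M_p): M ≅ I[1,1], I[2,2], I[2,3], I[3,4].
μ_θ-semistable layers: μ^(1)=23; μ^(2)=-4; μ^(3)=-7; μ^(4)=-31

((0, 1, 0, 1); (0, 1, 1, 0); (1, 0, 0, 0); (0, 0, 1, 0))


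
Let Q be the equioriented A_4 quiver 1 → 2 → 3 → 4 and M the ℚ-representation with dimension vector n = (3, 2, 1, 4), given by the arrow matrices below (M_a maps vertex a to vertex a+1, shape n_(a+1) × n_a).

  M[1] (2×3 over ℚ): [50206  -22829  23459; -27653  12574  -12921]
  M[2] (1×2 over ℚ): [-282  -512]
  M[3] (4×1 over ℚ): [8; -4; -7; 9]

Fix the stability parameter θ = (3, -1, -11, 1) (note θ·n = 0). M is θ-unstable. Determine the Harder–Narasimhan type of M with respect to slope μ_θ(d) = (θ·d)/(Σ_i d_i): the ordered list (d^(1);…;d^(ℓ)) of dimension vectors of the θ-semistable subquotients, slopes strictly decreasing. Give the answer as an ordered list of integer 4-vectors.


Interval decomposition of M: I[1,1], I[1,2], I[1,4], I[4,4]^3.
HN type (ℓ=3): μ^(1)=3; μ^(2)=1; μ^(3)=-3

((1, 0, 0, 0); (1, 1, 0, 4); (1, 1, 1, 0))


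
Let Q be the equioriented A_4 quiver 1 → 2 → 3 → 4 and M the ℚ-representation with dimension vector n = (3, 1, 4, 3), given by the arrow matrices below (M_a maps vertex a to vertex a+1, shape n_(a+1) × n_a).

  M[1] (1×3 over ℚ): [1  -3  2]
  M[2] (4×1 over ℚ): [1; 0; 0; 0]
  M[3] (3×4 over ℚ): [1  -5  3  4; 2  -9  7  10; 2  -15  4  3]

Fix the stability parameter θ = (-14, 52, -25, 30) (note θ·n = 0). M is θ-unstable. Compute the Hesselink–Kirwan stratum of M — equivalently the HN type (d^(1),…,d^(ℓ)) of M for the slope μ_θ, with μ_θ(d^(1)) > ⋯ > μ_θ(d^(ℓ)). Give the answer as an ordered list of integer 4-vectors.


Interval decomposition of M: I[1,1]^2, I[1,4], I[3,3], I[3,4]^2.
HN type (ℓ=4): μ^(1)=30; μ^(2)=27/2; μ^(3)=-14; μ^(4)=-25

((0, 0, 0, 3); (0, 1, 1, 0); (3, 0, 0, 0); (0, 0, 3, 0))


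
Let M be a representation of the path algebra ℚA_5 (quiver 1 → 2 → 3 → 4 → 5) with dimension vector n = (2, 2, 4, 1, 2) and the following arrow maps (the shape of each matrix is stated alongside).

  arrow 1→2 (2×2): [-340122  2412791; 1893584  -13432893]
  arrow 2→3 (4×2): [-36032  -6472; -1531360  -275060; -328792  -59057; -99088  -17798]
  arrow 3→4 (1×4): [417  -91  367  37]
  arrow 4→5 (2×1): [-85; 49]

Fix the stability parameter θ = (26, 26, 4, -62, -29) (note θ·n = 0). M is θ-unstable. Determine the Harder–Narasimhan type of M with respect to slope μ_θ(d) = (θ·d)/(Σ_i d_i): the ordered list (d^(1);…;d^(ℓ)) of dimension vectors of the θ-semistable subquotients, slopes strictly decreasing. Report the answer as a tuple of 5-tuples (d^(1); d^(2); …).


Barcode: M ≅ I[1,2], I[1,5], I[3,3]^3, I[5,5]. HN layers by μ_θ (4 steps, strictly decreasing):
  μ^(1)=26; μ^(2)=4; μ^(3)=-7; μ^(4)=-29

((1, 1, 0, 0, 0); (0, 0, 3, 0, 0); (1, 1, 1, 1, 1); (0, 0, 0, 0, 1))


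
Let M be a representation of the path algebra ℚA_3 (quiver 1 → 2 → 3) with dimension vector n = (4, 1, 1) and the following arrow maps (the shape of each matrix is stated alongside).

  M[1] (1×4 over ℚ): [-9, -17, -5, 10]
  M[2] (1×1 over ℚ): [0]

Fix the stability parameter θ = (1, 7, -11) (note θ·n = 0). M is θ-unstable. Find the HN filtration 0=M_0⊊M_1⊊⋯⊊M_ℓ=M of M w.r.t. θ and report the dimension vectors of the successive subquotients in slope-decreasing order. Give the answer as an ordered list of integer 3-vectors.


Barcode: M ≅ I[1,1]^3, I[1,2], I[3,3]. HN layers by μ_θ (3 steps, strictly decreasing):
  μ^(1)=7; μ^(2)=1; μ^(3)=-11

((0, 1, 0); (4, 0, 0); (0, 0, 1))


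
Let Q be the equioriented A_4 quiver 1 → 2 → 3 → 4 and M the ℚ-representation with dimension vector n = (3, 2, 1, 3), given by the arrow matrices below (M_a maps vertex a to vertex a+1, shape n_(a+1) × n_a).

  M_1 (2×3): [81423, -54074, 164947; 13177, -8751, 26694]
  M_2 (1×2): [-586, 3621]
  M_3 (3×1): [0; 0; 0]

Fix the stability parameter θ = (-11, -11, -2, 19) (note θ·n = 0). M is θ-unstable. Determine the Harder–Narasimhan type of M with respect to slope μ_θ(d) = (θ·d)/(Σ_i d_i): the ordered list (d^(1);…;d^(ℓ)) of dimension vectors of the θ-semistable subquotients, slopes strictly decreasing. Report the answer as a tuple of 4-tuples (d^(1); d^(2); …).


Barcode: M ≅ I[1,1], I[1,2], I[1,3], I[4,4]^3. HN layers by μ_θ (3 steps, strictly decreasing):
  μ^(1)=19; μ^(2)=-2; μ^(3)=-11

((0, 0, 0, 3); (0, 0, 1, 0); (3, 2, 0, 0))


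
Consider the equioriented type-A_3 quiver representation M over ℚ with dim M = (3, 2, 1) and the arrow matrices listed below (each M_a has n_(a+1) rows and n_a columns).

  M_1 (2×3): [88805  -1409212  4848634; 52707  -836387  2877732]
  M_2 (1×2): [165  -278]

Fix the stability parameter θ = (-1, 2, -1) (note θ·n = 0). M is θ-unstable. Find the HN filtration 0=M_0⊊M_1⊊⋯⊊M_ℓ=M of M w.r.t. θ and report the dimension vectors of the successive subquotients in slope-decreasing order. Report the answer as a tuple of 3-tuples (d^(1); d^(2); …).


Barcode: M ≅ I[1,1], I[1,2], I[1,3]. HN layers by μ_θ (3 steps, strictly decreasing):
  μ^(1)=2; μ^(2)=1/2; μ^(3)=-1

((0, 1, 0); (0, 1, 1); (3, 0, 0))


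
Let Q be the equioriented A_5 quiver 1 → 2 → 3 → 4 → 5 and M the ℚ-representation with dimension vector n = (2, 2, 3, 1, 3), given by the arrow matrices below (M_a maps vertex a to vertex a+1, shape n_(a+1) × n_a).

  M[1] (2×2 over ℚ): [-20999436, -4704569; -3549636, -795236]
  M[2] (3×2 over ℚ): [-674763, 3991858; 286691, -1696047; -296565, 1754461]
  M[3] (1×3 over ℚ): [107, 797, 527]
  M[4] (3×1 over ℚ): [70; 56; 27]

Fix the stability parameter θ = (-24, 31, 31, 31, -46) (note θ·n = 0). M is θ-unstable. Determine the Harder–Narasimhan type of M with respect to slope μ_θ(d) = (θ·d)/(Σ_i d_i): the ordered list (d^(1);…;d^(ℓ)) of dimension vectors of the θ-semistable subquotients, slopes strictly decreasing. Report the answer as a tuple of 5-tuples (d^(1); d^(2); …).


Barcode: M ≅ I[1,3], I[1,5], I[3,3], I[5,5]^2. HN layers by μ_θ (4 steps, strictly decreasing):
  μ^(1)=31; μ^(2)=47/4; μ^(3)=-24; μ^(4)=-46

((0, 1, 2, 0, 0); (0, 1, 1, 1, 1); (2, 0, 0, 0, 0); (0, 0, 0, 0, 2))


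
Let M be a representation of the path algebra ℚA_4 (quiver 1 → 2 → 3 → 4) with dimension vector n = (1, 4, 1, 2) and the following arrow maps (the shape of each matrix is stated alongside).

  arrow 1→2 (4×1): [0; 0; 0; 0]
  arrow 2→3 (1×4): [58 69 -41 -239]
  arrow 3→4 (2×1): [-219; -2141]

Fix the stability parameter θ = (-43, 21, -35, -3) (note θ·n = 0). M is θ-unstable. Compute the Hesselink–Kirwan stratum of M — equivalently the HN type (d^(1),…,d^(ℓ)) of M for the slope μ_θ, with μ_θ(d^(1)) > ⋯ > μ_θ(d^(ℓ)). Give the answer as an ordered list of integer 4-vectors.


Interval decomposition of M: I[1,1], I[2,2]^3, I[2,4], I[4,4].
HN type (ℓ=4): μ^(1)=21; μ^(2)=-3; μ^(3)=-7; μ^(4)=-43

((0, 3, 0, 0); (0, 0, 0, 2); (0, 1, 1, 0); (1, 0, 0, 0))


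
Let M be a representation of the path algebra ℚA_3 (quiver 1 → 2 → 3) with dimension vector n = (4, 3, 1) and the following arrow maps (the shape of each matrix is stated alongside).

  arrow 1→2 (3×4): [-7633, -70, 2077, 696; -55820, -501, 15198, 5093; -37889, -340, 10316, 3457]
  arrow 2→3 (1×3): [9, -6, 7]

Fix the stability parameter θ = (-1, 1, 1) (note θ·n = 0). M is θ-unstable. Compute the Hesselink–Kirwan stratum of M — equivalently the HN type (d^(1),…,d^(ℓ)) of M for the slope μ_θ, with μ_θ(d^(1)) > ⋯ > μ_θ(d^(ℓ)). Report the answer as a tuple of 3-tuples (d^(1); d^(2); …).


Barcode: M ≅ I[1,1], I[1,2]^2, I[1,3]. HN layers by μ_θ (2 steps, strictly decreasing):
  μ^(1)=1; μ^(2)=-1

((0, 3, 1); (4, 0, 0))


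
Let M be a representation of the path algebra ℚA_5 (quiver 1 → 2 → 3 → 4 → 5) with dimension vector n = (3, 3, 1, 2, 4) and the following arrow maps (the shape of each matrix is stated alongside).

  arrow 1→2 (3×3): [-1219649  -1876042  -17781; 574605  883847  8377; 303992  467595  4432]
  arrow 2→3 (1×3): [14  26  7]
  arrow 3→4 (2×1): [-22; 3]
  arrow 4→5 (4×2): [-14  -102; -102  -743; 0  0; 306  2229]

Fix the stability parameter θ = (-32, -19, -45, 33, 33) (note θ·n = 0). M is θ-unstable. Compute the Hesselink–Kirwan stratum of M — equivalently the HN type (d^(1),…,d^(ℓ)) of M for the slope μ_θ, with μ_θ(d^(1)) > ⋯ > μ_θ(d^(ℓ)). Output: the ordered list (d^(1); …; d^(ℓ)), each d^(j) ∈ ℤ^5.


Barcode: M ≅ I[1,1], I[1,2], I[1,5], I[2,2], I[4,5], I[5,5]^2. HN layers by μ_θ (3 steps, strictly decreasing):
  μ^(1)=33; μ^(2)=-19; μ^(3)=-32

((0, 0, 0, 2, 4); (0, 2, 0, 0, 0); (3, 1, 1, 0, 0))


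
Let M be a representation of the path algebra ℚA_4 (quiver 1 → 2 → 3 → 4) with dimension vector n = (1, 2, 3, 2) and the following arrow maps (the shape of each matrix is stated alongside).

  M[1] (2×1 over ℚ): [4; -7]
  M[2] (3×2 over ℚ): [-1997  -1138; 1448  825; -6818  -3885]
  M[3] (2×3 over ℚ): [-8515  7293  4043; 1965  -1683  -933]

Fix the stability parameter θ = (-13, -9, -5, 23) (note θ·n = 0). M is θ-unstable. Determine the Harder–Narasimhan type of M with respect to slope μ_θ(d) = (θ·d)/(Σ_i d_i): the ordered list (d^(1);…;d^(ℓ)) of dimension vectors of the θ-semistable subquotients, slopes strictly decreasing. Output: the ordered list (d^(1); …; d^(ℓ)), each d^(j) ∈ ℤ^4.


Via rank(M_{q-1}∘⋯∘M_p): M ≅ I[1,3], I[2,4], I[3,3], I[4,4].
μ_θ-semistable layers: μ^(1)=23; μ^(2)=-5; μ^(3)=-9; μ^(4)=-13

((0, 0, 0, 2); (0, 0, 3, 0); (0, 2, 0, 0); (1, 0, 0, 0))


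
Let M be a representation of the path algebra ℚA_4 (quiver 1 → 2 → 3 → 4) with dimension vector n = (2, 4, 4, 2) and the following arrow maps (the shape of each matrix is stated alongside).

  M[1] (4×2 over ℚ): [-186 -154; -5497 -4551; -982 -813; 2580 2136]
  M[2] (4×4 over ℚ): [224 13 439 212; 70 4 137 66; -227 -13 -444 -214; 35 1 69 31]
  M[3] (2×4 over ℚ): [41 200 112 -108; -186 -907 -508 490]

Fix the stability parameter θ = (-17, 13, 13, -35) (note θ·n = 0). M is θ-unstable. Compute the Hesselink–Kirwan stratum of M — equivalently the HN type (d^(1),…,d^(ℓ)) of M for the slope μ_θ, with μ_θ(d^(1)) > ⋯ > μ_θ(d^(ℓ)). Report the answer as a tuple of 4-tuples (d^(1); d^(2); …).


Barcode: M ≅ I[1,4]^2, I[2,3]^2. HN layers by μ_θ (3 steps, strictly decreasing):
  μ^(1)=13; μ^(2)=-3; μ^(3)=-17

((0, 2, 2, 0); (0, 2, 2, 2); (2, 0, 0, 0))


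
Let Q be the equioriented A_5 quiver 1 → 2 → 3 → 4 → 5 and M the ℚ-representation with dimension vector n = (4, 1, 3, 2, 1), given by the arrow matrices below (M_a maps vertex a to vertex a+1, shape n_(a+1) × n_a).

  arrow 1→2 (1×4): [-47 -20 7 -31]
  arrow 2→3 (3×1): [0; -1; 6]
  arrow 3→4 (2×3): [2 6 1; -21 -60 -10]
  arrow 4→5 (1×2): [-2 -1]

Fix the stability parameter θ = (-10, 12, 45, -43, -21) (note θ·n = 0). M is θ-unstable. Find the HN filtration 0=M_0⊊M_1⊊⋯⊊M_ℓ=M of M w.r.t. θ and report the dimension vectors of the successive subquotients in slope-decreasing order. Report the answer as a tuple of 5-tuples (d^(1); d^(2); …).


Via rank(M_{q-1}∘⋯∘M_p): M ≅ I[1,1]^3, I[1,3], I[3,4], I[3,5].
μ_θ-semistable layers: μ^(1)=45; μ^(2)=12; μ^(3)=1; μ^(4)=-19/3; μ^(5)=-10

((0, 0, 1, 0, 0); (0, 1, 0, 0, 0); (0, 0, 1, 1, 0); (0, 0, 1, 1, 1); (4, 0, 0, 0, 0))


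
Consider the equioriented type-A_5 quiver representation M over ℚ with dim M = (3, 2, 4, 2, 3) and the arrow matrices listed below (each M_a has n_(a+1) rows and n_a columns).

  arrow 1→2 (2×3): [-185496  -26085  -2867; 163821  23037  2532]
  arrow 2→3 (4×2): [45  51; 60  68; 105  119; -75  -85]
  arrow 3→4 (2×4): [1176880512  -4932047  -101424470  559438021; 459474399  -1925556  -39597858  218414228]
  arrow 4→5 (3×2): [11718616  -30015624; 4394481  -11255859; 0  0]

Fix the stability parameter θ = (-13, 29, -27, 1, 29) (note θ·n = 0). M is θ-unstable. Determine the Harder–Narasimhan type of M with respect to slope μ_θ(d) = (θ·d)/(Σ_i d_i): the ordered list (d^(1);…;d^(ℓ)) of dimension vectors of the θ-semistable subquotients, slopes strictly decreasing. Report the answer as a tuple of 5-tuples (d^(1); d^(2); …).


Barcode: M ≅ I[1,1], I[1,2], I[1,4], I[3,3]^2, I[3,5], I[5,5]^2. HN layers by μ_θ (4 steps, strictly decreasing):
  μ^(1)=29; μ^(2)=1; μ^(3)=-13; μ^(4)=-27

((0, 1, 0, 0, 3); (0, 1, 1, 2, 0); (3, 0, 0, 0, 0); (0, 0, 3, 0, 0))


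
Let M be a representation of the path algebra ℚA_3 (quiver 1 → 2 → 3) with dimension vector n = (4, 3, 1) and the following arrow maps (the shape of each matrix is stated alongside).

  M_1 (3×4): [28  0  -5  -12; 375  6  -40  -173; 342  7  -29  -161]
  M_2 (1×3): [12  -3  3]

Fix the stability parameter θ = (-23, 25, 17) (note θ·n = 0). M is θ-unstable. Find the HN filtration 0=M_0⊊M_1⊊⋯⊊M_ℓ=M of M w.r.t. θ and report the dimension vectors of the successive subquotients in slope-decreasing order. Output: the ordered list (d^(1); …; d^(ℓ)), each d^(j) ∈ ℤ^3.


Via rank(M_{q-1}∘⋯∘M_p): M ≅ I[1,1], I[1,2]^2, I[1,3].
μ_θ-semistable layers: μ^(1)=25; μ^(2)=21; μ^(3)=-23

((0, 2, 0); (0, 1, 1); (4, 0, 0))


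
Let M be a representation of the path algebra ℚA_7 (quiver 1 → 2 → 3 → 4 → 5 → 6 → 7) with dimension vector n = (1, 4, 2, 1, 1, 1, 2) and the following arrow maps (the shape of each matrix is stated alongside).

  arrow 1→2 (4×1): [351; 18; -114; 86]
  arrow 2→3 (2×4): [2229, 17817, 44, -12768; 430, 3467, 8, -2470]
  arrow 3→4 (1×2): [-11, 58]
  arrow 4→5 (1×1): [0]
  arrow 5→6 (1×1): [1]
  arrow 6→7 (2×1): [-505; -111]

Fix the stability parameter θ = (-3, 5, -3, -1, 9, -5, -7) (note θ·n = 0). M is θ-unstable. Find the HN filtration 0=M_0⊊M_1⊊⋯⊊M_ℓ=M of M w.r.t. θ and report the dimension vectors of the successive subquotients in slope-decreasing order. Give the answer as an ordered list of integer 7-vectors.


Interval decomposition of M: I[1,4], I[2,2]^2, I[2,3], I[5,7], I[7,7].
HN type (ℓ=6): μ^(1)=5; μ^(2)=1; μ^(3)=1/3; μ^(4)=-1; μ^(5)=-3; μ^(6)=-7

((0, 2, 0, 0, 0, 0, 0); (0, 1, 1, 0, 0, 0, 0); (0, 1, 1, 1, 0, 0, 0); (0, 0, 0, 0, 1, 1, 1); (1, 0, 0, 0, 0, 0, 0); (0, 0, 0, 0, 0, 0, 1))


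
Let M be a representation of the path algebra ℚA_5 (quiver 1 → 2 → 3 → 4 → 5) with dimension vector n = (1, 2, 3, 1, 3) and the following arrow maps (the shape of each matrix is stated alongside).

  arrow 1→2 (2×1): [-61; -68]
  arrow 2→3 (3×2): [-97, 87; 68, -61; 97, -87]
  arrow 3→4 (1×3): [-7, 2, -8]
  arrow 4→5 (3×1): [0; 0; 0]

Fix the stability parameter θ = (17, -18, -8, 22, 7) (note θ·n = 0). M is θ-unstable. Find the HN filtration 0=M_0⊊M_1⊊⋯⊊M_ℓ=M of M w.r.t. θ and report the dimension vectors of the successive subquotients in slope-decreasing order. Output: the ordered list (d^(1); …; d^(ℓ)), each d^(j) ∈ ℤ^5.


Barcode: M ≅ I[1,4], I[2,3], I[3,3], I[5,5]^3. HN layers by μ_θ (5 steps, strictly decreasing):
  μ^(1)=22; μ^(2)=7; μ^(3)=-3; μ^(4)=-8; μ^(5)=-18

((0, 0, 0, 1, 0); (0, 0, 0, 0, 3); (1, 1, 1, 0, 0); (0, 0, 2, 0, 0); (0, 1, 0, 0, 0))


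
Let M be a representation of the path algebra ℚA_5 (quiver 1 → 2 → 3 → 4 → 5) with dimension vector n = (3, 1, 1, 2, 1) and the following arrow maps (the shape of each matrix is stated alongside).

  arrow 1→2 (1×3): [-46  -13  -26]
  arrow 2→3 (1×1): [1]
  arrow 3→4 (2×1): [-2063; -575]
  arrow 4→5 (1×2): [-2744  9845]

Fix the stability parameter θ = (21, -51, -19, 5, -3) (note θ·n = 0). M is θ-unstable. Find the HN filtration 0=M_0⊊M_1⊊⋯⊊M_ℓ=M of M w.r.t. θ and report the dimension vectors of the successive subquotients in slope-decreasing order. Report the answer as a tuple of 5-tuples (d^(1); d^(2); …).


Interval decomposition of M: I[1,1]^2, I[1,5], I[4,4].
HN type (ℓ=4): μ^(1)=21; μ^(2)=5; μ^(3)=1; μ^(4)=-49/3

((2, 0, 0, 0, 0); (0, 0, 0, 1, 0); (0, 0, 0, 1, 1); (1, 1, 1, 0, 0))


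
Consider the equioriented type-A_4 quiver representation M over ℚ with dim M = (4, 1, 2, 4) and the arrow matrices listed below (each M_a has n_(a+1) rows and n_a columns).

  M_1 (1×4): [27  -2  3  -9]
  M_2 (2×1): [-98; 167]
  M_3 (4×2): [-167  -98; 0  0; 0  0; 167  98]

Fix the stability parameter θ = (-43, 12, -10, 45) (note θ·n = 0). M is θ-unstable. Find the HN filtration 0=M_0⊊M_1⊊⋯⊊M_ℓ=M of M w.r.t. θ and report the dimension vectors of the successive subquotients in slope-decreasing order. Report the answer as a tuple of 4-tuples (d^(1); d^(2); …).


Via rank(M_{q-1}∘⋯∘M_p): M ≅ I[1,1]^3, I[1,3], I[3,4], I[4,4]^3.
μ_θ-semistable layers: μ^(1)=45; μ^(2)=1; μ^(3)=-10; μ^(4)=-43

((0, 0, 0, 4); (0, 1, 1, 0); (0, 0, 1, 0); (4, 0, 0, 0))


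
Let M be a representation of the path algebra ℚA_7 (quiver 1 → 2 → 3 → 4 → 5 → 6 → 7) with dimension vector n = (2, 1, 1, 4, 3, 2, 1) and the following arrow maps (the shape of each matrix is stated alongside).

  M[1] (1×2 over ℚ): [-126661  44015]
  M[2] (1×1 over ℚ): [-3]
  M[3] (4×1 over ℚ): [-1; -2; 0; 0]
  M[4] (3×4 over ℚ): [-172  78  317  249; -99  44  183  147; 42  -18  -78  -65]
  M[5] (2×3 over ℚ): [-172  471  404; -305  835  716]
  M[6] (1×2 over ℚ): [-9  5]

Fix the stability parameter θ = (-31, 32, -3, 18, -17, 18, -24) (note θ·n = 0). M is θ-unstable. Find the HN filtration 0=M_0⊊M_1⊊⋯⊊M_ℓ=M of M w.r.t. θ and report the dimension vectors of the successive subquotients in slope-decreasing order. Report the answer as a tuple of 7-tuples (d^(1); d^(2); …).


Interval decomposition of M: I[1,1], I[1,6], I[4,4], I[4,5], I[4,7].
HN type (ℓ=5): μ^(1)=18; μ^(2)=15/2; μ^(3)=1/2; μ^(4)=-5/4; μ^(5)=-31

((0, 0, 0, 1, 0, 1, 0); (0, 1, 1, 1, 1, 0, 0); (0, 0, 0, 1, 1, 0, 0); (0, 0, 0, 1, 1, 1, 1); (2, 0, 0, 0, 0, 0, 0))


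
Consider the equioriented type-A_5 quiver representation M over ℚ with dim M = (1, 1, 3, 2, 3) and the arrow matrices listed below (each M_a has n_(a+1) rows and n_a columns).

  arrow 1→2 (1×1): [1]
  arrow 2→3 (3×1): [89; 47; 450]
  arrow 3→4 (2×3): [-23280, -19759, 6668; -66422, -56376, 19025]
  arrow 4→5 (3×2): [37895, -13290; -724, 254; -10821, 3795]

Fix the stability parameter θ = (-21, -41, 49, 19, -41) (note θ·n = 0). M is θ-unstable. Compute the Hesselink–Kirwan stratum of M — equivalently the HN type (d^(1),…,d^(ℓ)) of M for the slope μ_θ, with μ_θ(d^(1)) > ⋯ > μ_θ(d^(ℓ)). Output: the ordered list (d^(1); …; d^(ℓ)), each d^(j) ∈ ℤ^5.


Barcode: M ≅ I[1,5], I[3,3], I[3,5], I[5,5]. HN layers by μ_θ (4 steps, strictly decreasing):
  μ^(1)=49; μ^(2)=9; μ^(3)=-31; μ^(4)=-41

((0, 0, 1, 0, 0); (0, 0, 2, 2, 2); (1, 1, 0, 0, 0); (0, 0, 0, 0, 1))


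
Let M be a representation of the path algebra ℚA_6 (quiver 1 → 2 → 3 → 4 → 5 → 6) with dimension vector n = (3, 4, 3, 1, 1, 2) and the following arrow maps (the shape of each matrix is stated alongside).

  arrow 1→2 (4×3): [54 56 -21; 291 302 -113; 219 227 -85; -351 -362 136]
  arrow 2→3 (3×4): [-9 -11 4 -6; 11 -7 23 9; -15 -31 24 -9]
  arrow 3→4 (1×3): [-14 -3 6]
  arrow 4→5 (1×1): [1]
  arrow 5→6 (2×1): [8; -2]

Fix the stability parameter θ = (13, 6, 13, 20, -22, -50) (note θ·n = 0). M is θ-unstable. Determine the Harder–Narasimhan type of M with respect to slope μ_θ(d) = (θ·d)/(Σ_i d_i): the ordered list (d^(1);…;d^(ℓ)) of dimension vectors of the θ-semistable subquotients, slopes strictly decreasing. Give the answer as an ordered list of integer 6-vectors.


Barcode: M ≅ I[1,3]^2, I[1,6], I[2,2], I[6,6]. HN layers by μ_θ (5 steps, strictly decreasing):
  μ^(1)=13; μ^(2)=19/2; μ^(3)=6; μ^(4)=-10/3; μ^(5)=-50

((0, 0, 2, 0, 0, 0); (2, 2, 0, 0, 0, 0); (0, 1, 0, 0, 0, 0); (1, 1, 1, 1, 1, 1); (0, 0, 0, 0, 0, 1))
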